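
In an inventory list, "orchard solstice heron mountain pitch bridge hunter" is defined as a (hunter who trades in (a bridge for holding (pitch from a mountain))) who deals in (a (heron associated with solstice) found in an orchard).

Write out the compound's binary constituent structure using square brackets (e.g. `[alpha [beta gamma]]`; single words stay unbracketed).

Overall it is a kind of hunter (specifically "mountain pitch bridge hunter"); the modifier is "orchard solstice heron".
"orchard solstice heron" → head "heron" (specifically "solstice heron"), modifier "orchard".
"solstice heron" → head "heron", modifier "solstice".
"mountain pitch bridge hunter" → head "hunter", modifier "mountain pitch bridge".
"mountain pitch bridge" → head "bridge", modifier "mountain pitch".
"mountain pitch" → head "pitch", modifier "mountain".
So the structure is [[orchard [solstice heron]] [[[mountain pitch] bridge] hunter]].

[[orchard [solstice heron]] [[[mountain pitch] bridge] hunter]]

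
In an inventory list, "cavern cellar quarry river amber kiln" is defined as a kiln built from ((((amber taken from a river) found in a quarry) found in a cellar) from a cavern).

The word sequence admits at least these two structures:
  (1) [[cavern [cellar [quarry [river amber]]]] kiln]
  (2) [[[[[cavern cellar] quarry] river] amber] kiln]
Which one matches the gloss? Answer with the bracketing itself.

The paraphrase's head is the "kiln" part ("kiln"); its modifier is "cavern cellar quarry river amber".
That top-level split, carried through the inner groups, gives [[cavern [cellar [quarry [river amber]]]] kiln].

[[cavern [cellar [quarry [river amber]]]] kiln]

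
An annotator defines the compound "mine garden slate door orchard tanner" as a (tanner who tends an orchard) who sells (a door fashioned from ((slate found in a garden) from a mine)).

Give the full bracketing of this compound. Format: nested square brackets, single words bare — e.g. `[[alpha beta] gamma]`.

[[[mine [garden slate]] door] [orchard tanner]]

Whole compound: head "tanner" (specifically "orchard tanner"), modifier "mine garden slate door".
Within "mine garden slate door", the head is "door" and the modifier is "mine garden slate".
Within "mine garden slate", the head is "slate" (specifically "garden slate") and the modifier is "mine".
Within "garden slate", the head is "slate" and the modifier is "garden".
Within "orchard tanner", the head is "tanner" and the modifier is "orchard".
Assembled: [[[mine [garden slate]] door] [orchard tanner]].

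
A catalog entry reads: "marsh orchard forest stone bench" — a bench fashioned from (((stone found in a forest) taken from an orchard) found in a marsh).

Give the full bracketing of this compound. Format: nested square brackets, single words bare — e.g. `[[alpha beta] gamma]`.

Overall it is a kind of bench; the modifier is "marsh orchard forest stone".
Inside "marsh orchard forest stone": head "stone" (specifically "orchard forest stone"), modifier "marsh".
Inside "orchard forest stone": head "stone" (specifically "forest stone"), modifier "orchard".
Inside "forest stone": head "stone", modifier "forest".
Putting it together: [[marsh [orchard [forest stone]]] bench].

[[marsh [orchard [forest stone]]] bench]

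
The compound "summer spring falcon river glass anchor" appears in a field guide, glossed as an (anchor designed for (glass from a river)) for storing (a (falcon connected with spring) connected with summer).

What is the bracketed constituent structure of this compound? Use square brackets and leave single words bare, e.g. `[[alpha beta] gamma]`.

Overall it is a kind of anchor (specifically "river glass anchor"); the modifier is "summer spring falcon".
Inside "summer spring falcon": head "falcon" (specifically "spring falcon"), modifier "summer".
Inside "spring falcon": head "falcon", modifier "spring".
Inside "river glass anchor": head "anchor", modifier "river glass".
Inside "river glass": head "glass", modifier "river".
Assembled: [[summer [spring falcon]] [[river glass] anchor]].

[[summer [spring falcon]] [[river glass] anchor]]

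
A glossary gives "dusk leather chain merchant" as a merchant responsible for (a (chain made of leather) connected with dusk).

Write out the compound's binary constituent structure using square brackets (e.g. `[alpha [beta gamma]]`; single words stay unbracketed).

Overall it is a kind of merchant; the modifier is "dusk leather chain".
Within "dusk leather chain", the head is "chain" (specifically "leather chain") and the modifier is "dusk".
Within "leather chain", the head is "chain" and the modifier is "leather".
Assembled: [[dusk [leather chain]] merchant].

[[dusk [leather chain]] merchant]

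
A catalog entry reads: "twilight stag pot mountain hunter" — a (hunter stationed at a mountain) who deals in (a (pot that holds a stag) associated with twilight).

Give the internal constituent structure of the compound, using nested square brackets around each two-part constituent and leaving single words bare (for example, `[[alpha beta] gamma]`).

[[twilight [stag pot]] [mountain hunter]]

The outermost head in the paraphrase is "hunter" (specifically "mountain hunter"), modified by "twilight stag pot".
Within "twilight stag pot", the head is "pot" (specifically "stag pot") and the modifier is "twilight".
Within "stag pot", the head is "pot" and the modifier is "stag".
Within "mountain hunter", the head is "hunter" and the modifier is "mountain".
Assembled: [[twilight [stag pot]] [mountain hunter]].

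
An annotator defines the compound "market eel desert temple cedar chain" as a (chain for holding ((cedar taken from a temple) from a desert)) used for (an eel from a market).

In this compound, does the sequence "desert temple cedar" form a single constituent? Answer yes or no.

yes

The paraphrase groups the words so that "desert temple cedar" is one unit: it corresponds to a single parenthesized sub-phrase.
The full structure is [[market eel] [[desert [temple cedar]] chain]], in which [desert temple cedar] is a constituent.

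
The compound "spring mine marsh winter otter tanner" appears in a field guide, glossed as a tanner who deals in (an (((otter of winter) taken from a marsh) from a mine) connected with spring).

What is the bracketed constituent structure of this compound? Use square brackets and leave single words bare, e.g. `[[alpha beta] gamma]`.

Overall it is a kind of tanner; the modifier is "spring mine marsh winter otter".
"spring mine marsh winter otter" → head "otter" (specifically "mine marsh winter otter"), modifier "spring".
"mine marsh winter otter" → head "otter" (specifically "marsh winter otter"), modifier "mine".
"marsh winter otter" → head "otter" (specifically "winter otter"), modifier "marsh".
"winter otter" → head "otter", modifier "winter".
Putting it together: [[spring [mine [marsh [winter otter]]]] tanner].

[[spring [mine [marsh [winter otter]]]] tanner]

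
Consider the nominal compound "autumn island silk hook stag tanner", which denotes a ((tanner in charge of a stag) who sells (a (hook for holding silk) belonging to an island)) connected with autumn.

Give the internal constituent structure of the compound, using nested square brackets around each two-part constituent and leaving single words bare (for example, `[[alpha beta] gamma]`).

[autumn [[island [silk hook]] [stag tanner]]]

Overall it is a kind of tanner (specifically "island silk hook stag tanner"); the modifier is "autumn".
Within "island silk hook stag tanner", the head is "tanner" (specifically "stag tanner") and the modifier is "island silk hook".
Within "island silk hook", the head is "hook" (specifically "silk hook") and the modifier is "island".
Within "silk hook", the head is "hook" and the modifier is "silk".
Within "stag tanner", the head is "tanner" and the modifier is "stag".
Putting it together: [autumn [[island [silk hook]] [stag tanner]]].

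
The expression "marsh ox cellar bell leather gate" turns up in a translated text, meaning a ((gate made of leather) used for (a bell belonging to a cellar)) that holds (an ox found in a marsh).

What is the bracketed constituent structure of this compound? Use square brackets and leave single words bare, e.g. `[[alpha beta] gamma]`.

At the top level: head "gate" (specifically "cellar bell leather gate"); modifier "marsh ox".
Within "marsh ox", the head is "ox" and the modifier is "marsh".
Within "cellar bell leather gate", the head is "gate" (specifically "leather gate") and the modifier is "cellar bell".
Within "cellar bell", the head is "bell" and the modifier is "cellar".
Within "leather gate", the head is "gate" and the modifier is "leather".
Putting it together: [[marsh ox] [[cellar bell] [leather gate]]].

[[marsh ox] [[cellar bell] [leather gate]]]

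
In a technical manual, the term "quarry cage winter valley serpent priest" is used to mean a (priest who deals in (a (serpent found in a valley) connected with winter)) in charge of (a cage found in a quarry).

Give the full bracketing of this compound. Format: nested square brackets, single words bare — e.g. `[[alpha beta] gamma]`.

The outermost head in the paraphrase is "priest" (specifically "winter valley serpent priest"), modified by "quarry cage".
"quarry cage" → head "cage", modifier "quarry".
"winter valley serpent priest" → head "priest", modifier "winter valley serpent".
"winter valley serpent" → head "serpent" (specifically "valley serpent"), modifier "winter".
"valley serpent" → head "serpent", modifier "valley".
So the structure is [[quarry cage] [[winter [valley serpent]] priest]].

[[quarry cage] [[winter [valley serpent]] priest]]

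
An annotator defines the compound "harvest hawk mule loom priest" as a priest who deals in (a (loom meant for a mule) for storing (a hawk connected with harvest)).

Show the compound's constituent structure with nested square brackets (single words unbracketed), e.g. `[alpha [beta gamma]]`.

[[[harvest hawk] [mule loom]] priest]

Overall it is a kind of priest; the modifier is "harvest hawk mule loom".
Within "harvest hawk mule loom", the head is "loom" (specifically "mule loom") and the modifier is "harvest hawk".
Within "harvest hawk", the head is "hawk" and the modifier is "harvest".
Within "mule loom", the head is "loom" and the modifier is "mule".
So the structure is [[[harvest hawk] [mule loom]] priest].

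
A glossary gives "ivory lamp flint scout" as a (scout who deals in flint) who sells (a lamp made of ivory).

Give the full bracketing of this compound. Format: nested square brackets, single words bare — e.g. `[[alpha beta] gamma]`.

[[ivory lamp] [flint scout]]

Overall it is a kind of scout (specifically "flint scout"); the modifier is "ivory lamp".
Inside "ivory lamp": head "lamp", modifier "ivory".
Inside "flint scout": head "scout", modifier "flint".
Assembled: [[ivory lamp] [flint scout]].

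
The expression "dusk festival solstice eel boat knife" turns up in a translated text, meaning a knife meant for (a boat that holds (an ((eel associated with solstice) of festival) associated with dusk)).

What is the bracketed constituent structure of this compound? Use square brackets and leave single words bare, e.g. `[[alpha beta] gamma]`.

At the top level: head "knife"; modifier "dusk festival solstice eel boat".
"dusk festival solstice eel boat" → head "boat", modifier "dusk festival solstice eel".
"dusk festival solstice eel" → head "eel" (specifically "festival solstice eel"), modifier "dusk".
"festival solstice eel" → head "eel" (specifically "solstice eel"), modifier "festival".
"solstice eel" → head "eel", modifier "solstice".
Putting it together: [[[dusk [festival [solstice eel]]] boat] knife].

[[[dusk [festival [solstice eel]]] boat] knife]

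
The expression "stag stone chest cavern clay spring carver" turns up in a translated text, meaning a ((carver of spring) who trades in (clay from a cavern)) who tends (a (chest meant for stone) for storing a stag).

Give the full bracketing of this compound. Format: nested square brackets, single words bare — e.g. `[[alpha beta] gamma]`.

[[stag [stone chest]] [[cavern clay] [spring carver]]]

The outermost head in the paraphrase is "carver" (specifically "cavern clay spring carver"), modified by "stag stone chest".
Within "stag stone chest", the head is "chest" (specifically "stone chest") and the modifier is "stag".
Within "stone chest", the head is "chest" and the modifier is "stone".
Within "cavern clay spring carver", the head is "carver" (specifically "spring carver") and the modifier is "cavern clay".
Within "cavern clay", the head is "clay" and the modifier is "cavern".
Within "spring carver", the head is "carver" and the modifier is "spring".
Putting it together: [[stag [stone chest]] [[cavern clay] [spring carver]]].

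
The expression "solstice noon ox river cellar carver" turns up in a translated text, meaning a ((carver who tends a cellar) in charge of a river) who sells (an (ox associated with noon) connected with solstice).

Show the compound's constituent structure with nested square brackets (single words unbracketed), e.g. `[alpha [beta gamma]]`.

Overall it is a kind of carver (specifically "river cellar carver"); the modifier is "solstice noon ox".
Within "solstice noon ox", the head is "ox" (specifically "noon ox") and the modifier is "solstice".
Within "noon ox", the head is "ox" and the modifier is "noon".
Within "river cellar carver", the head is "carver" (specifically "cellar carver") and the modifier is "river".
Within "cellar carver", the head is "carver" and the modifier is "cellar".
Putting it together: [[solstice [noon ox]] [river [cellar carver]]].

[[solstice [noon ox]] [river [cellar carver]]]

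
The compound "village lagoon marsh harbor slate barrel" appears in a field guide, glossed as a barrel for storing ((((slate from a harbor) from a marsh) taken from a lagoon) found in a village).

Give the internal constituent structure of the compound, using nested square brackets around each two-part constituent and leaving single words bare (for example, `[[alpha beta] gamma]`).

[[village [lagoon [marsh [harbor slate]]]] barrel]

Overall it is a kind of barrel; the modifier is "village lagoon marsh harbor slate".
Inside "village lagoon marsh harbor slate": head "slate" (specifically "lagoon marsh harbor slate"), modifier "village".
Inside "lagoon marsh harbor slate": head "slate" (specifically "marsh harbor slate"), modifier "lagoon".
Inside "marsh harbor slate": head "slate" (specifically "harbor slate"), modifier "marsh".
Inside "harbor slate": head "slate", modifier "harbor".
So the structure is [[village [lagoon [marsh [harbor slate]]]] barrel].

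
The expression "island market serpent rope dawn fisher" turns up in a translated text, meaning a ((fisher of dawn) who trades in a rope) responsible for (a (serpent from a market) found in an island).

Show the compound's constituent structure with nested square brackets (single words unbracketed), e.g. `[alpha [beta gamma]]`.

Overall it is a kind of fisher (specifically "rope dawn fisher"); the modifier is "island market serpent".
Inside "island market serpent": head "serpent" (specifically "market serpent"), modifier "island".
Inside "market serpent": head "serpent", modifier "market".
Inside "rope dawn fisher": head "fisher" (specifically "dawn fisher"), modifier "rope".
Inside "dawn fisher": head "fisher", modifier "dawn".
Putting it together: [[island [market serpent]] [rope [dawn fisher]]].

[[island [market serpent]] [rope [dawn fisher]]]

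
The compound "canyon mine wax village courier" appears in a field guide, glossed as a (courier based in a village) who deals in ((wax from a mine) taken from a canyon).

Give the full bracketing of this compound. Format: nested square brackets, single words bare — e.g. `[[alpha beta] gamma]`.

[[canyon [mine wax]] [village courier]]

Whole compound: head "courier" (specifically "village courier"), modifier "canyon mine wax".
"canyon mine wax" → head "wax" (specifically "mine wax"), modifier "canyon".
"mine wax" → head "wax", modifier "mine".
"village courier" → head "courier", modifier "village".
So the structure is [[canyon [mine wax]] [village courier]].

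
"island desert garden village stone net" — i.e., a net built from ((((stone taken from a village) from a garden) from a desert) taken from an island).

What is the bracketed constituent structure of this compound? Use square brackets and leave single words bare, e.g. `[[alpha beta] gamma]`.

[[island [desert [garden [village stone]]]] net]

At the top level: head "net"; modifier "island desert garden village stone".
"island desert garden village stone" → head "stone" (specifically "desert garden village stone"), modifier "island".
"desert garden village stone" → head "stone" (specifically "garden village stone"), modifier "desert".
"garden village stone" → head "stone" (specifically "village stone"), modifier "garden".
"village stone" → head "stone", modifier "village".
Putting it together: [[island [desert [garden [village stone]]]] net].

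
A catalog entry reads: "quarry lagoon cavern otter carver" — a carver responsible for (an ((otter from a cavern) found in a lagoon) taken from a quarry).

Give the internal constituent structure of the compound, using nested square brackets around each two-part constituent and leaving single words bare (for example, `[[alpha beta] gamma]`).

[[quarry [lagoon [cavern otter]]] carver]

The outermost head in the paraphrase is "carver", modified by "quarry lagoon cavern otter".
Within "quarry lagoon cavern otter", the head is "otter" (specifically "lagoon cavern otter") and the modifier is "quarry".
Within "lagoon cavern otter", the head is "otter" (specifically "cavern otter") and the modifier is "lagoon".
Within "cavern otter", the head is "otter" and the modifier is "cavern".
Putting it together: [[quarry [lagoon [cavern otter]]] carver].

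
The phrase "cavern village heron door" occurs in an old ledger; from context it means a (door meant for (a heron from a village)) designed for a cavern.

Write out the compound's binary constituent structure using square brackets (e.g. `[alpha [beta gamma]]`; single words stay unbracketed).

[cavern [[village heron] door]]

At the top level: head "door" (specifically "village heron door"); modifier "cavern".
"village heron door" → head "door", modifier "village heron".
"village heron" → head "heron", modifier "village".
Putting it together: [cavern [[village heron] door]].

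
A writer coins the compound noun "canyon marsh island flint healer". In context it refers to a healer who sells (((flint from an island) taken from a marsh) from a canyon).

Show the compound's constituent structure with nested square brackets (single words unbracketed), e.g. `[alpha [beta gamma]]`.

Whole compound: head "healer", modifier "canyon marsh island flint".
"canyon marsh island flint" → head "flint" (specifically "marsh island flint"), modifier "canyon".
"marsh island flint" → head "flint" (specifically "island flint"), modifier "marsh".
"island flint" → head "flint", modifier "island".
Assembled: [[canyon [marsh [island flint]]] healer].

[[canyon [marsh [island flint]]] healer]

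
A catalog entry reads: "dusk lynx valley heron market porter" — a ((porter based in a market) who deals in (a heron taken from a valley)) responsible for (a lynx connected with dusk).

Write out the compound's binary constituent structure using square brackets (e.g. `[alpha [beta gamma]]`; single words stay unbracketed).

[[dusk lynx] [[valley heron] [market porter]]]

Overall it is a kind of porter (specifically "valley heron market porter"); the modifier is "dusk lynx".
Within "dusk lynx", the head is "lynx" and the modifier is "dusk".
Within "valley heron market porter", the head is "porter" (specifically "market porter") and the modifier is "valley heron".
Within "valley heron", the head is "heron" and the modifier is "valley".
Within "market porter", the head is "porter" and the modifier is "market".
Assembled: [[dusk lynx] [[valley heron] [market porter]]].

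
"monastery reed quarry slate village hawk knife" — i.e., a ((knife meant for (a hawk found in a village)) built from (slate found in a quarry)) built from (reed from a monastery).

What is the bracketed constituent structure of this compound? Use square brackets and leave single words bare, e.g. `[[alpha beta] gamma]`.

Whole compound: head "knife" (specifically "quarry slate village hawk knife"), modifier "monastery reed".
"monastery reed" → head "reed", modifier "monastery".
"quarry slate village hawk knife" → head "knife" (specifically "village hawk knife"), modifier "quarry slate".
"quarry slate" → head "slate", modifier "quarry".
"village hawk knife" → head "knife", modifier "village hawk".
"village hawk" → head "hawk", modifier "village".
Putting it together: [[monastery reed] [[quarry slate] [[village hawk] knife]]].

[[monastery reed] [[quarry slate] [[village hawk] knife]]]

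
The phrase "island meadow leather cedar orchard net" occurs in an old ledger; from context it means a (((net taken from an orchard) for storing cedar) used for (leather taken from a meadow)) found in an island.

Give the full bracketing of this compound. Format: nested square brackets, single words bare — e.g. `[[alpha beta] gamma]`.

Whole compound: head "net" (specifically "meadow leather cedar orchard net"), modifier "island".
Inside "meadow leather cedar orchard net": head "net" (specifically "cedar orchard net"), modifier "meadow leather".
Inside "meadow leather": head "leather", modifier "meadow".
Inside "cedar orchard net": head "net" (specifically "orchard net"), modifier "cedar".
Inside "orchard net": head "net", modifier "orchard".
Assembled: [island [[meadow leather] [cedar [orchard net]]]].

[island [[meadow leather] [cedar [orchard net]]]]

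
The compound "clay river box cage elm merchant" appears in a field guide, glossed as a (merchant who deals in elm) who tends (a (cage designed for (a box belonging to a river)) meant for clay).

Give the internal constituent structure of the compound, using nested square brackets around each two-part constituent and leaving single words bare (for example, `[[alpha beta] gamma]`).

[[clay [[river box] cage]] [elm merchant]]

Overall it is a kind of merchant (specifically "elm merchant"); the modifier is "clay river box cage".
"clay river box cage" → head "cage" (specifically "river box cage"), modifier "clay".
"river box cage" → head "cage", modifier "river box".
"river box" → head "box", modifier "river".
"elm merchant" → head "merchant", modifier "elm".
So the structure is [[clay [[river box] cage]] [elm merchant]].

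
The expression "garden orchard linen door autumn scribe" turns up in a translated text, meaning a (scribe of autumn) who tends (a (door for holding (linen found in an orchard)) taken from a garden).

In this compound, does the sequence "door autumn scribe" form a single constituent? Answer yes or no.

The top-level split is [garden orchard linen door] [autumn scribe]; the full structure is [[garden [[orchard linen] door]] [autumn scribe]].
"door autumn scribe" straddles a constituent boundary, so it is not a single unit.

no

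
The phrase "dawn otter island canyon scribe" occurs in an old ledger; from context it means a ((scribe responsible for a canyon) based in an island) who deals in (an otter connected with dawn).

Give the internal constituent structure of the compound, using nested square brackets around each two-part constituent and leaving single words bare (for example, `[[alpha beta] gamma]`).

At the top level: head "scribe" (specifically "island canyon scribe"); modifier "dawn otter".
Inside "dawn otter": head "otter", modifier "dawn".
Inside "island canyon scribe": head "scribe" (specifically "canyon scribe"), modifier "island".
Inside "canyon scribe": head "scribe", modifier "canyon".
Assembled: [[dawn otter] [island [canyon scribe]]].

[[dawn otter] [island [canyon scribe]]]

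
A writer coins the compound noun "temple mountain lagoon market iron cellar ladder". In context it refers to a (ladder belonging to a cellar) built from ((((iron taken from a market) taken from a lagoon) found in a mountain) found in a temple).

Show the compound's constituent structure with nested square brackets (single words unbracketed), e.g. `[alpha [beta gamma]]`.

[[temple [mountain [lagoon [market iron]]]] [cellar ladder]]

The outermost head in the paraphrase is "ladder" (specifically "cellar ladder"), modified by "temple mountain lagoon market iron".
Within "temple mountain lagoon market iron", the head is "iron" (specifically "mountain lagoon market iron") and the modifier is "temple".
Within "mountain lagoon market iron", the head is "iron" (specifically "lagoon market iron") and the modifier is "mountain".
Within "lagoon market iron", the head is "iron" (specifically "market iron") and the modifier is "lagoon".
Within "market iron", the head is "iron" and the modifier is "market".
Within "cellar ladder", the head is "ladder" and the modifier is "cellar".
Assembled: [[temple [mountain [lagoon [market iron]]]] [cellar ladder]].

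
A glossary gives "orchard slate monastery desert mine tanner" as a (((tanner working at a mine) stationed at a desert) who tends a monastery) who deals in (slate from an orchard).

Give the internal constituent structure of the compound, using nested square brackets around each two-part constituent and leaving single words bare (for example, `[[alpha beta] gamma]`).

The outermost head in the paraphrase is "tanner" (specifically "monastery desert mine tanner"), modified by "orchard slate".
"orchard slate" → head "slate", modifier "orchard".
"monastery desert mine tanner" → head "tanner" (specifically "desert mine tanner"), modifier "monastery".
"desert mine tanner" → head "tanner" (specifically "mine tanner"), modifier "desert".
"mine tanner" → head "tanner", modifier "mine".
Putting it together: [[orchard slate] [monastery [desert [mine tanner]]]].

[[orchard slate] [monastery [desert [mine tanner]]]]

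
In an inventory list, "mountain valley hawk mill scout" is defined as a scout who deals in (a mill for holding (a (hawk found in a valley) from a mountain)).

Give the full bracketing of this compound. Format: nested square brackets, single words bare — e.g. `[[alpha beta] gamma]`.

The outermost head in the paraphrase is "scout", modified by "mountain valley hawk mill".
Within "mountain valley hawk mill", the head is "mill" and the modifier is "mountain valley hawk".
Within "mountain valley hawk", the head is "hawk" (specifically "valley hawk") and the modifier is "mountain".
Within "valley hawk", the head is "hawk" and the modifier is "valley".
So the structure is [[[mountain [valley hawk]] mill] scout].

[[[mountain [valley hawk]] mill] scout]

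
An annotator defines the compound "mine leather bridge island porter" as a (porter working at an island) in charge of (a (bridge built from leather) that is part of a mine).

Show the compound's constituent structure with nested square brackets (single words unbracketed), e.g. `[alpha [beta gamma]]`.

[[mine [leather bridge]] [island porter]]

Overall it is a kind of porter (specifically "island porter"); the modifier is "mine leather bridge".
Within "mine leather bridge", the head is "bridge" (specifically "leather bridge") and the modifier is "mine".
Within "leather bridge", the head is "bridge" and the modifier is "leather".
Within "island porter", the head is "porter" and the modifier is "island".
So the structure is [[mine [leather bridge]] [island porter]].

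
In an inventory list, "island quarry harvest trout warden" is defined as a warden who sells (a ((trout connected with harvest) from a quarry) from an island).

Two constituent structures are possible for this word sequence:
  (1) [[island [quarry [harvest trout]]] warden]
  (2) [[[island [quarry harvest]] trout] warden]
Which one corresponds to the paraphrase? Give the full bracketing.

[[island [quarry [harvest trout]]] warden]

The paraphrase's head is the "warden" part ("warden"); its modifier is "island quarry harvest trout".
That top-level split, carried through the inner groups, gives [[island [quarry [harvest trout]]] warden].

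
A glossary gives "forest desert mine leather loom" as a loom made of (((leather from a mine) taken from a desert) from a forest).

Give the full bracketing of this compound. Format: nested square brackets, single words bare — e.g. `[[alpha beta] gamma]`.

[[forest [desert [mine leather]]] loom]

Overall it is a kind of loom; the modifier is "forest desert mine leather".
Within "forest desert mine leather", the head is "leather" (specifically "desert mine leather") and the modifier is "forest".
Within "desert mine leather", the head is "leather" (specifically "mine leather") and the modifier is "desert".
Within "mine leather", the head is "leather" and the modifier is "mine".
Putting it together: [[forest [desert [mine leather]]] loom].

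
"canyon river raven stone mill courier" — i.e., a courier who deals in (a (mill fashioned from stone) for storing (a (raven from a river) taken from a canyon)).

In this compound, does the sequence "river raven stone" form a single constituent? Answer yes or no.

no

The top-level split is [canyon river raven stone mill] [courier]; the full structure is [[[canyon [river raven]] [stone mill]] courier].
"river raven stone" straddles a constituent boundary, so it is not a single unit.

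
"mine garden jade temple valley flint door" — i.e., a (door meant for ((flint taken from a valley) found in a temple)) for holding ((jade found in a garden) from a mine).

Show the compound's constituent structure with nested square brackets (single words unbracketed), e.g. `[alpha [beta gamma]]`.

At the top level: head "door" (specifically "temple valley flint door"); modifier "mine garden jade".
"mine garden jade" → head "jade" (specifically "garden jade"), modifier "mine".
"garden jade" → head "jade", modifier "garden".
"temple valley flint door" → head "door", modifier "temple valley flint".
"temple valley flint" → head "flint" (specifically "valley flint"), modifier "temple".
"valley flint" → head "flint", modifier "valley".
So the structure is [[mine [garden jade]] [[temple [valley flint]] door]].

[[mine [garden jade]] [[temple [valley flint]] door]]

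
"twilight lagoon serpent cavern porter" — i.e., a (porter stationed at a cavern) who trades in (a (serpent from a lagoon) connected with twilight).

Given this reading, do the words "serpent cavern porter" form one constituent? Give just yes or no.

The top-level split is [twilight lagoon serpent] [cavern porter]; the full structure is [[twilight [lagoon serpent]] [cavern porter]].
"serpent cavern porter" straddles a constituent boundary, so it is not a single unit.

no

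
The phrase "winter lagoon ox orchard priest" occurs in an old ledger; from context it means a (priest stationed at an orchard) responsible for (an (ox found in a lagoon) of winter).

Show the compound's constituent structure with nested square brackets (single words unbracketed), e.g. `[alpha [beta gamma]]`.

Whole compound: head "priest" (specifically "orchard priest"), modifier "winter lagoon ox".
"winter lagoon ox" → head "ox" (specifically "lagoon ox"), modifier "winter".
"lagoon ox" → head "ox", modifier "lagoon".
"orchard priest" → head "priest", modifier "orchard".
Assembled: [[winter [lagoon ox]] [orchard priest]].

[[winter [lagoon ox]] [orchard priest]]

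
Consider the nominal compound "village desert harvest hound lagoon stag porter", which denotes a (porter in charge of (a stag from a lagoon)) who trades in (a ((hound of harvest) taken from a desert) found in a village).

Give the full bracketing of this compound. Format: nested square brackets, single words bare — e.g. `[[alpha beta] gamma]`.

[[village [desert [harvest hound]]] [[lagoon stag] porter]]

At the top level: head "porter" (specifically "lagoon stag porter"); modifier "village desert harvest hound".
"village desert harvest hound" → head "hound" (specifically "desert harvest hound"), modifier "village".
"desert harvest hound" → head "hound" (specifically "harvest hound"), modifier "desert".
"harvest hound" → head "hound", modifier "harvest".
"lagoon stag porter" → head "porter", modifier "lagoon stag".
"lagoon stag" → head "stag", modifier "lagoon".
Assembled: [[village [desert [harvest hound]]] [[lagoon stag] porter]].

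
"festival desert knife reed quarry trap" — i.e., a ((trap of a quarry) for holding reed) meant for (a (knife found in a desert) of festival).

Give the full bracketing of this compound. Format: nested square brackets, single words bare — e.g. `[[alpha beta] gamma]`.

[[festival [desert knife]] [reed [quarry trap]]]

Overall it is a kind of trap (specifically "reed quarry trap"); the modifier is "festival desert knife".
Inside "festival desert knife": head "knife" (specifically "desert knife"), modifier "festival".
Inside "desert knife": head "knife", modifier "desert".
Inside "reed quarry trap": head "trap" (specifically "quarry trap"), modifier "reed".
Inside "quarry trap": head "trap", modifier "quarry".
Putting it together: [[festival [desert knife]] [reed [quarry trap]]].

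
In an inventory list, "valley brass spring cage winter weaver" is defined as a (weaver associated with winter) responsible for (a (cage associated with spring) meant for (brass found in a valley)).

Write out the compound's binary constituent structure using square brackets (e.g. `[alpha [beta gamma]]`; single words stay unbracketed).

Overall it is a kind of weaver (specifically "winter weaver"); the modifier is "valley brass spring cage".
"valley brass spring cage" → head "cage" (specifically "spring cage"), modifier "valley brass".
"valley brass" → head "brass", modifier "valley".
"spring cage" → head "cage", modifier "spring".
"winter weaver" → head "weaver", modifier "winter".
Putting it together: [[[valley brass] [spring cage]] [winter weaver]].

[[[valley brass] [spring cage]] [winter weaver]]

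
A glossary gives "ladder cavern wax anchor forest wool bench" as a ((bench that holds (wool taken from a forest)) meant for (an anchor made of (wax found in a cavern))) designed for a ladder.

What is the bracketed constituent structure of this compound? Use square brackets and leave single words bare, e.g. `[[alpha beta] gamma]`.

[ladder [[[cavern wax] anchor] [[forest wool] bench]]]

At the top level: head "bench" (specifically "cavern wax anchor forest wool bench"); modifier "ladder".
Within "cavern wax anchor forest wool bench", the head is "bench" (specifically "forest wool bench") and the modifier is "cavern wax anchor".
Within "cavern wax anchor", the head is "anchor" and the modifier is "cavern wax".
Within "cavern wax", the head is "wax" and the modifier is "cavern".
Within "forest wool bench", the head is "bench" and the modifier is "forest wool".
Within "forest wool", the head is "wool" and the modifier is "forest".
So the structure is [ladder [[[cavern wax] anchor] [[forest wool] bench]]].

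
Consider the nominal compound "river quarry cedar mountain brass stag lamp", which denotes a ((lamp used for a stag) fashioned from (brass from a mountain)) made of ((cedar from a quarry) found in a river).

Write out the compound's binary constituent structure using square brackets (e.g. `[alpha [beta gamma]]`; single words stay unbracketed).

[[river [quarry cedar]] [[mountain brass] [stag lamp]]]

Overall it is a kind of lamp (specifically "mountain brass stag lamp"); the modifier is "river quarry cedar".
Inside "river quarry cedar": head "cedar" (specifically "quarry cedar"), modifier "river".
Inside "quarry cedar": head "cedar", modifier "quarry".
Inside "mountain brass stag lamp": head "lamp" (specifically "stag lamp"), modifier "mountain brass".
Inside "mountain brass": head "brass", modifier "mountain".
Inside "stag lamp": head "lamp", modifier "stag".
So the structure is [[river [quarry cedar]] [[mountain brass] [stag lamp]]].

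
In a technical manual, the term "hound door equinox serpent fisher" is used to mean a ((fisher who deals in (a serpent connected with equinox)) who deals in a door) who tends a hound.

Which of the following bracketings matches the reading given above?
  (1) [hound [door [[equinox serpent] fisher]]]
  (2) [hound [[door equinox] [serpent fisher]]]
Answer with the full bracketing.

The paraphrase's head is the "fisher" part ("door equinox serpent fisher"); its modifier is "hound".
That top-level split, carried through the inner groups, gives [hound [door [[equinox serpent] fisher]]].

[hound [door [[equinox serpent] fisher]]]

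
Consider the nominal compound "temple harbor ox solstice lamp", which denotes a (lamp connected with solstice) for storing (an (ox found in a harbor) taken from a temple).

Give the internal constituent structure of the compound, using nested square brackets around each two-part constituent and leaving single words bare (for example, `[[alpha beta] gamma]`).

[[temple [harbor ox]] [solstice lamp]]

Overall it is a kind of lamp (specifically "solstice lamp"); the modifier is "temple harbor ox".
"temple harbor ox" → head "ox" (specifically "harbor ox"), modifier "temple".
"harbor ox" → head "ox", modifier "harbor".
"solstice lamp" → head "lamp", modifier "solstice".
So the structure is [[temple [harbor ox]] [solstice lamp]].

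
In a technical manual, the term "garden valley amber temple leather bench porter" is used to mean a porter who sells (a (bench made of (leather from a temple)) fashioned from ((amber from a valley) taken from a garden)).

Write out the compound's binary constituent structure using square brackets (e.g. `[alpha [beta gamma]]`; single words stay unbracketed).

At the top level: head "porter"; modifier "garden valley amber temple leather bench".
Inside "garden valley amber temple leather bench": head "bench" (specifically "temple leather bench"), modifier "garden valley amber".
Inside "garden valley amber": head "amber" (specifically "valley amber"), modifier "garden".
Inside "valley amber": head "amber", modifier "valley".
Inside "temple leather bench": head "bench", modifier "temple leather".
Inside "temple leather": head "leather", modifier "temple".
So the structure is [[[garden [valley amber]] [[temple leather] bench]] porter].

[[[garden [valley amber]] [[temple leather] bench]] porter]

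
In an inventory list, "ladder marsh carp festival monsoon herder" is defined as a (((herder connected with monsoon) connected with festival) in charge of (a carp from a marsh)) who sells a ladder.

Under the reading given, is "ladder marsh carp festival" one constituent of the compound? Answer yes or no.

no

The top-level split is [ladder] [marsh carp festival monsoon herder]; the full structure is [ladder [[marsh carp] [festival [monsoon herder]]]].
"ladder marsh carp festival" straddles a constituent boundary, so it is not a single unit.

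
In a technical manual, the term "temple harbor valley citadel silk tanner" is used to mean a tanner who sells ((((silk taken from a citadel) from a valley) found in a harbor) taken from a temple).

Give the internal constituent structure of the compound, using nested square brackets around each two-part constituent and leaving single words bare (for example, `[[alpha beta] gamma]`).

[[temple [harbor [valley [citadel silk]]]] tanner]

Whole compound: head "tanner", modifier "temple harbor valley citadel silk".
Inside "temple harbor valley citadel silk": head "silk" (specifically "harbor valley citadel silk"), modifier "temple".
Inside "harbor valley citadel silk": head "silk" (specifically "valley citadel silk"), modifier "harbor".
Inside "valley citadel silk": head "silk" (specifically "citadel silk"), modifier "valley".
Inside "citadel silk": head "silk", modifier "citadel".
Assembled: [[temple [harbor [valley [citadel silk]]]] tanner].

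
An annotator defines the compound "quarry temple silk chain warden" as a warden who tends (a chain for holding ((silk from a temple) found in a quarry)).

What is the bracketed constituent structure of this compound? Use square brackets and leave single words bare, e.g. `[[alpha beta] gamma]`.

Overall it is a kind of warden; the modifier is "quarry temple silk chain".
Inside "quarry temple silk chain": head "chain", modifier "quarry temple silk".
Inside "quarry temple silk": head "silk" (specifically "temple silk"), modifier "quarry".
Inside "temple silk": head "silk", modifier "temple".
Assembled: [[[quarry [temple silk]] chain] warden].

[[[quarry [temple silk]] chain] warden]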